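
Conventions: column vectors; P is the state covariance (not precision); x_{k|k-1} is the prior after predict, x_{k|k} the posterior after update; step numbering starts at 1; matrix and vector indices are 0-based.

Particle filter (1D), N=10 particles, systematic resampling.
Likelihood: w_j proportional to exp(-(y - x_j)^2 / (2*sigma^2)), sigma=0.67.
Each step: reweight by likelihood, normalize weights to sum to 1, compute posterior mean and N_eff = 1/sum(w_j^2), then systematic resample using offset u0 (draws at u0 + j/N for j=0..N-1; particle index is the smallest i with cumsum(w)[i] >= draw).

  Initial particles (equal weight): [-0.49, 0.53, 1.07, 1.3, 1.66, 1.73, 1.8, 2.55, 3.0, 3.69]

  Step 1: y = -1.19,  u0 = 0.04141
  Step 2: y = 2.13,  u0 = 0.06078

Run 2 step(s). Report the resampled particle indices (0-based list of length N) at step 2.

resampled_idx = [7, 9, 9, 9, 9, 9, 9, 9, 9, 9]

step 1: w=[0.9329, 0.0597, 0.0054, 0.0016, 0.0002, 0.0001, 0.0001, 0.0000, 0.0000, 0.0000]  mean=-0.4169  Neff=1.1444  idx=[0, 0, 0, 0, 0, 0, 0, 0, 0, 1]
step 2: w=[0.0077, 0.0077, 0.0077, 0.0077, 0.0077, 0.0077, 0.0077, 0.0077, 0.0077, 0.9307]  mean=0.4593  Neff=1.1538  idx=[7, 9, 9, 9, 9, 9, 9, 9, 9, 9]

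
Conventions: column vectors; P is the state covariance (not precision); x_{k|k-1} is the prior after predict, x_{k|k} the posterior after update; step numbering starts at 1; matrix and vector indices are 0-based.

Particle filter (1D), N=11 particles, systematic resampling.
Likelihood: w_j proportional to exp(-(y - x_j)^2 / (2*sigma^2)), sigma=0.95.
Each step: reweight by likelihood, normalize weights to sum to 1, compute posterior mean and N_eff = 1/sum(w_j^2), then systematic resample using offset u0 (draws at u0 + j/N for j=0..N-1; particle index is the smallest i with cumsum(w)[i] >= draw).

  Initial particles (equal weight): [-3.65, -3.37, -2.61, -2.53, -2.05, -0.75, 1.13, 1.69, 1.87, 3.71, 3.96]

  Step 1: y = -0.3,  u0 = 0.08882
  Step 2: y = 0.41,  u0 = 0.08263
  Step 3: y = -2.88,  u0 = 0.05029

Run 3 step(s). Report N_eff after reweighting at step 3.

N_eff = 6.0103

step 1: w=[0.0012, 0.0032, 0.0305, 0.0372, 0.1073, 0.5235, 0.1886, 0.0653, 0.0431, 0.0001, 0.0000]  mean=-0.3968  Neff=3.0341  idx=[4, 5, 5, 5, 5, 5, 5, 6, 6, 7, 8]
step 2: w=[0.0069, 0.0932, 0.0932, 0.0932, 0.0932, 0.0932, 0.0932, 0.1473, 0.1473, 0.0792, 0.0603]  mean=0.1462  Neff=9.4838  idx=[1, 2, 3, 4, 5, 6, 7, 8, 8, 9, 10]
step 3: w=[0.1665, 0.1665, 0.1665, 0.1665, 0.1665, 0.1665, 0.0003, 0.0003, 0.0003, 0.0000, 0.0000]  mean=-0.7484  Neff=6.0103  idx=[0, 0, 1, 1, 2, 3, 3, 4, 4, 5, 5]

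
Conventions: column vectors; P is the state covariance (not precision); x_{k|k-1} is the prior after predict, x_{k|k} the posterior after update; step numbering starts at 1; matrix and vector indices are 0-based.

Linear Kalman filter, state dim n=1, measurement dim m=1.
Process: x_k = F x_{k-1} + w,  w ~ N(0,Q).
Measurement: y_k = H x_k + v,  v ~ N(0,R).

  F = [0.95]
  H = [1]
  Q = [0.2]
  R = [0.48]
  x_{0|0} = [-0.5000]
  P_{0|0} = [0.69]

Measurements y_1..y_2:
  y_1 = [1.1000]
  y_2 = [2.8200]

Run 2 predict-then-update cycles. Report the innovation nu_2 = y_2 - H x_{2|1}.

innov = [2.3263]

step 1: x^-=[-0.4750]  P^-=[0.8227]  S=[1.3027]  K=[0.6315]  nu=[1.5750]  x^+=[0.5197]  P^+=[0.3031]
step 2: x^-=[0.4937]  P^-=[0.4736]  S=[0.9536]  K=[0.4966]  nu=[2.3263]  x^+=[1.6490]  P^+=[0.2384]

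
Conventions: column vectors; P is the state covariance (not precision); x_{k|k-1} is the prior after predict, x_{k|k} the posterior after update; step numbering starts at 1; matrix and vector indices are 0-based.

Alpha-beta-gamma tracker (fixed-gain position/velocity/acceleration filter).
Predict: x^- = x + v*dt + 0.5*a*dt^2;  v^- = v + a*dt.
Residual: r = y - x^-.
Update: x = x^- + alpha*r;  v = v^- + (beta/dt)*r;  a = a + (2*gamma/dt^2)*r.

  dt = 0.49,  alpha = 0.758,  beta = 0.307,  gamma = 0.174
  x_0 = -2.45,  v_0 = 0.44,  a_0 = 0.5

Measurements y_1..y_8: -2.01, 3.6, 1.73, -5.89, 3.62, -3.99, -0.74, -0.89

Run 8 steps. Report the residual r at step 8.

step 1: x_pred=-2.1744  r=0.1644  x^+=-2.0498  v^+=0.7880  a^+=0.7382
step 2: x_pred=-1.5750  r=5.1750  x^+=2.3476  v^+=4.3920  a^+=8.2389
step 3: x_pred=5.4888  r=-3.7588  x^+=2.6396  v^+=6.0741  a^+=2.7909
step 4: x_pred=5.9510  r=-11.8410  x^+=-3.0245  v^+=0.0229  a^+=-14.3714
step 5: x_pred=-4.7385  r=8.3585  x^+=1.5972  v^+=-1.7822  a^+=-2.2565
step 6: x_pred=0.4531  r=-4.4431  x^+=-2.9148  v^+=-5.6716  a^+=-8.6963
step 7: x_pred=-6.7379  r=5.9979  x^+=-2.1915  v^+=-6.1750  a^+=-0.0030
step 8: x_pred=-5.2176  r=4.3276  x^+=-1.9373  v^+=-3.4651  a^+=6.2694

resid = 4.3276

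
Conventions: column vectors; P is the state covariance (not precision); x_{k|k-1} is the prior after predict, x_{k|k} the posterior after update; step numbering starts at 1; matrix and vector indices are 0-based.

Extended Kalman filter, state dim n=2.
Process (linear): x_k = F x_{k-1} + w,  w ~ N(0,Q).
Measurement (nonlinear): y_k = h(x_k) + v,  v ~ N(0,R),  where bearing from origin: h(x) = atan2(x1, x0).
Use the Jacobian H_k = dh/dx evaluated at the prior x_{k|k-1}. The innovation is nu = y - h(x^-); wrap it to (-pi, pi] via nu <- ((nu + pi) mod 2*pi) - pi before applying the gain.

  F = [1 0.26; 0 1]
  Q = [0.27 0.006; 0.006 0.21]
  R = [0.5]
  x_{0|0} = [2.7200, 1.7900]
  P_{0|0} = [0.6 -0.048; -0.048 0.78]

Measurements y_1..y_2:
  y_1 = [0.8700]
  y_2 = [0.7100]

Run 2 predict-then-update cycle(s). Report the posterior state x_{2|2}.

x_post = [3.6111, 2.0042]

step 1: x^-=[3.1854, 1.7900]  P^-=[0.8978 0.1608; 0.1608 0.9900]  H_jac=[-0.1341 0.2386]  S=[0.5622]  K=[-0.1459; 0.3818]  nu=[0.3580]  x^+=[3.1332, 1.9267]  P^+=[0.8858 0.1921; 0.1921 0.9080]
step 2: x^-=[3.6341, 1.9267]  P^-=[1.3171 0.4342; 0.4342 1.1180]  H_jac=[-0.1139 0.2148]  S=[0.5474]  K=[-0.1036; 0.3484]  nu=[0.2225]  x^+=[3.6111, 2.0042]  P^+=[1.3112 0.4540; 0.4540 1.0516]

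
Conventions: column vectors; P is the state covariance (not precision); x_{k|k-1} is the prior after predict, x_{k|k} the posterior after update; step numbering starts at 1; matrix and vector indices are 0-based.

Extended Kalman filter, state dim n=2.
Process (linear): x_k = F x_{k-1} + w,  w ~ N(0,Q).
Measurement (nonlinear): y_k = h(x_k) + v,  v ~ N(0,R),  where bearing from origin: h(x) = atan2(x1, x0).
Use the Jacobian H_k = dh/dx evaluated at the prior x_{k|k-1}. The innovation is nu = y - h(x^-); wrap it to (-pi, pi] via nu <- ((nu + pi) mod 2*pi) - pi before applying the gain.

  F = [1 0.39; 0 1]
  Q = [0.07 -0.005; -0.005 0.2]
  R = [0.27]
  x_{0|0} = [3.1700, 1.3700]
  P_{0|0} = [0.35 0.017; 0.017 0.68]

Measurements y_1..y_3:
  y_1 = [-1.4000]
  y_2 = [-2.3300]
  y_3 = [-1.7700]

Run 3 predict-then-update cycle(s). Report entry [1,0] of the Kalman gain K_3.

step 1: x^-=[3.7043, 1.3700]  P^-=[0.5367 0.2772; 0.2772 0.8800]  H_jac=[-0.0878 0.2375]  S=[0.3122]  K=[0.0599; 0.5914]  nu=[-1.7542]  x^+=[3.5993, 0.3326]  P^+=[0.5356 0.2661; 0.2661 0.7708]
step 2: x^-=[3.7290, 0.3326]  P^-=[0.9304 0.5618; 0.5618 0.9708]  H_jac=[-0.0237 0.2661]  S=[0.3321]  K=[0.3835; 0.7375]  nu=[-2.4190]  x^+=[2.8013, -1.4514]  P^+=[0.8816 0.4678; 0.4678 0.7902]
step 3: x^-=[2.2352, -1.4514]  P^-=[1.4366 0.7710; 0.7710 0.9902]  H_jac=[0.2043 0.3147]  S=[0.5272]  K=[1.0170; 0.8899]  nu=[-1.1941]  x^+=[1.0208, -2.5140]  P^+=[0.8913 0.2938; 0.2938 0.5727]

K[1,0] = 0.8899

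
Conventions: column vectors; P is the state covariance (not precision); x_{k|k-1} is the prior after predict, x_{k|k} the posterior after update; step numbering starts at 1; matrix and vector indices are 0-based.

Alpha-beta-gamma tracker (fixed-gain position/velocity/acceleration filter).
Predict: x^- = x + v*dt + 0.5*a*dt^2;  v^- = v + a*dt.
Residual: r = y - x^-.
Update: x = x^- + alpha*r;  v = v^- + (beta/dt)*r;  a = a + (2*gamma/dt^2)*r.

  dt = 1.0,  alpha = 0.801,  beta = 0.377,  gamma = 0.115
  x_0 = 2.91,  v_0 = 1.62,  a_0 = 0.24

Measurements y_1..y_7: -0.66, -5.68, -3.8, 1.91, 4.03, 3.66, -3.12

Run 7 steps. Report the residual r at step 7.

step 1: x_pred=4.6500  r=-5.3100  x^+=0.3967  v^+=-0.1419  a^+=-0.9813
step 2: x_pred=-0.2358  r=-5.4442  x^+=-4.5966  v^+=-3.1756  a^+=-2.2335
step 3: x_pred=-8.8890  r=5.0890  x^+=-4.8127  v^+=-3.4905  a^+=-1.0630
step 4: x_pred=-8.8347  r=10.7447  x^+=-0.2282  v^+=-0.5028  a^+=1.4083
step 5: x_pred=-0.0268  r=4.0568  x^+=3.2227  v^+=2.4349  a^+=2.3414
step 6: x_pred=6.8283  r=-3.1683  x^+=4.2905  v^+=3.5819  a^+=1.6127
step 7: x_pred=8.6787  r=-11.7987  x^+=-0.7721  v^+=0.7464  a^+=-1.1010

resid = -11.7987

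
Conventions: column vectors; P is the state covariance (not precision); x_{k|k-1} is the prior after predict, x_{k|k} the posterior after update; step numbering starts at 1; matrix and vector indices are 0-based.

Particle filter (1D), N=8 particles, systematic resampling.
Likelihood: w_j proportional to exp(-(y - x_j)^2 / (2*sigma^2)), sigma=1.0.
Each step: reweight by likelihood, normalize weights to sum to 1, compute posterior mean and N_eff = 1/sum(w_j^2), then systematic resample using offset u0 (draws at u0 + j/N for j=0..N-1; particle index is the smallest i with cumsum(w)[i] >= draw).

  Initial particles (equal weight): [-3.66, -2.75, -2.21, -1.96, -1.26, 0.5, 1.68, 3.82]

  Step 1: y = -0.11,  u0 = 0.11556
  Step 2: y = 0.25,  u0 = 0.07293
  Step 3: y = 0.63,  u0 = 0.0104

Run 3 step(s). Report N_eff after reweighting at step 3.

N_eff = 7.1572

step 1: w=[0.0010, 0.0164, 0.0589, 0.0965, 0.2758, 0.4436, 0.1076, 0.0002]  mean=-0.3119  Neff=3.3620  idx=[3, 4, 4, 5, 5, 5, 5, 6]
step 2: w=[0.0175, 0.0644, 0.0644, 0.1953, 0.1953, 0.1953, 0.1953, 0.0725]  mean=0.3156  Neff=6.0094  idx=[1, 3, 3, 4, 5, 5, 6, 7]
step 3: w=[0.0250, 0.1481, 0.1481, 0.1481, 0.1481, 0.1481, 0.1481, 0.0861]  mean=0.5575  Neff=7.1572  idx=[0, 1, 2, 3, 4, 5, 5, 6]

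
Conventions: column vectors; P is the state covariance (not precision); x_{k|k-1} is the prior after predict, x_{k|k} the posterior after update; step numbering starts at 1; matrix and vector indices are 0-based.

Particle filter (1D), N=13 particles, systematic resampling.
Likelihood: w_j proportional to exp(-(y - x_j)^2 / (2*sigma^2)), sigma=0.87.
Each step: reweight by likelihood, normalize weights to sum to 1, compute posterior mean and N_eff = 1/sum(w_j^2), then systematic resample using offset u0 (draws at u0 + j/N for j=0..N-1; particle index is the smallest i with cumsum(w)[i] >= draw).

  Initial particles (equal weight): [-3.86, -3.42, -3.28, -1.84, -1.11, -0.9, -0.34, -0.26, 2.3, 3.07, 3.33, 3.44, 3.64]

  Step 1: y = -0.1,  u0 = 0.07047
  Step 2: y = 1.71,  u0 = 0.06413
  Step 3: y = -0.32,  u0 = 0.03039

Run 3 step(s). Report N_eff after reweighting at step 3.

N_eff = 5.1724

step 1: w=[0.0000, 0.0002, 0.0004, 0.0414, 0.1558, 0.2002, 0.2942, 0.3004, 0.0068, 0.0004, 0.0001, 0.0001, 0.0000]  mean=-0.5917  Neff=4.1168  idx=[4, 4, 5, 5, 5, 6, 6, 6, 6, 7, 7, 7, 8]
step 2: w=[0.0040, 0.0040, 0.0084, 0.0084, 0.0084, 0.0472, 0.0472, 0.0472, 0.0472, 0.0584, 0.0584, 0.0584, 0.6026]  mean=1.2447  Neff=2.6140  idx=[5, 7, 8, 10, 11, 12, 12, 12, 12, 12, 12, 12, 12]
step 3: w=[0.1968, 0.1968, 0.1968, 0.1964, 0.1964, 0.0021, 0.0021, 0.0021, 0.0021, 0.0021, 0.0021, 0.0021, 0.0021]  mean=-0.2640  Neff=5.1724  idx=[0, 0, 0, 1, 1, 2, 2, 2, 3, 3, 4, 4, 4]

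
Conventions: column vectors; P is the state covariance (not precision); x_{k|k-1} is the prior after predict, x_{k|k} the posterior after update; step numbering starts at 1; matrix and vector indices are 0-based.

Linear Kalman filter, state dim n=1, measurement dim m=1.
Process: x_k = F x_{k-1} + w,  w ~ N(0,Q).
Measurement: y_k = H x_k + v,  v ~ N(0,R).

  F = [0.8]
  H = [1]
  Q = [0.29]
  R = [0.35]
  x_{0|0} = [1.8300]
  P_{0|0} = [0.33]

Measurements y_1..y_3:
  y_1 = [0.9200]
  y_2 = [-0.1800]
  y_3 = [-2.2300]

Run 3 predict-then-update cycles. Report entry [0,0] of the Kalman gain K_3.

K[0,0] = 0.5409

step 1: x^-=[1.4640]  P^-=[0.5012]  S=[0.8512]  K=[0.5888]  nu=[-0.5440]  x^+=[1.1437]  P^+=[0.2061]
step 2: x^-=[0.9149]  P^-=[0.4219]  S=[0.7719]  K=[0.5466]  nu=[-1.0949]  x^+=[0.3165]  P^+=[0.1913]
step 3: x^-=[0.2532]  P^-=[0.4124]  S=[0.7624]  K=[0.5409]  nu=[-2.4832]  x^+=[-1.0901]  P^+=[0.1893]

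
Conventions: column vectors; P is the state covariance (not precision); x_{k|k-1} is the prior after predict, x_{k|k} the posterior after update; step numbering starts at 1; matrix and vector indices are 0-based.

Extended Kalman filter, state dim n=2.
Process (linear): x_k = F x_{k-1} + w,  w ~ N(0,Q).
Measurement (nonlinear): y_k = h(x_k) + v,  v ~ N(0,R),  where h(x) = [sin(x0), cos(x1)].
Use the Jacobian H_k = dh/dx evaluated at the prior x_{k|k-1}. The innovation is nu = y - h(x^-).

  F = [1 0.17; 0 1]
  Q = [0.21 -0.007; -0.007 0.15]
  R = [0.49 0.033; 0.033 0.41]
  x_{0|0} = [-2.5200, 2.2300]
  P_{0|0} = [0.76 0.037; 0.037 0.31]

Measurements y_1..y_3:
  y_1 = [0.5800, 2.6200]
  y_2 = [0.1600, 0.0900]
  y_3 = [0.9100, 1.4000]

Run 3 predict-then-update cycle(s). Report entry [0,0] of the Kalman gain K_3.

K[0,0] = -0.5237

step 1: x^-=[-2.1409, 2.2300]  P^-=[0.9915 0.0827; 0.0827 0.4600]  H_jac=[-0.5397 0.0000; 0.0000 -0.7905]  S=[0.7788 0.0683; 0.0683 0.6974]  K=[-0.6848 -0.0267; -0.0117 -0.5202]  nu=[1.4218, 3.2325]  x^+=[-3.2008, 0.5317]  P^+=[0.6233 0.0424; 0.0424 0.2703]
step 2: x^-=[-3.1104, 0.5317]  P^-=[0.8556 0.0814; 0.0814 0.4203]  H_jac=[-0.9995 0.0000; 0.0000 -0.5070]  S=[1.3447 0.0742; 0.0742 0.5181]  K=[-0.6366 0.0116; -0.0381 -0.4059]  nu=[0.1912, -0.7719]  x^+=[-3.2410, 0.8378]  P^+=[0.3117 0.0321; 0.0321 0.3307]
step 3: x^-=[-3.0986, 0.8378]  P^-=[0.5421 0.0813; 0.0813 0.4807]  H_jac=[-0.9991 0.0000; 0.0000 -0.7432]  S=[1.0311 0.0934; 0.0934 0.6755]  K=[-0.5237 -0.0171; -0.0313 -0.5245]  nu=[0.9530, 0.7309]  x^+=[-3.6102, 0.4246]  P^+=[0.2574 0.0327; 0.0327 0.2908]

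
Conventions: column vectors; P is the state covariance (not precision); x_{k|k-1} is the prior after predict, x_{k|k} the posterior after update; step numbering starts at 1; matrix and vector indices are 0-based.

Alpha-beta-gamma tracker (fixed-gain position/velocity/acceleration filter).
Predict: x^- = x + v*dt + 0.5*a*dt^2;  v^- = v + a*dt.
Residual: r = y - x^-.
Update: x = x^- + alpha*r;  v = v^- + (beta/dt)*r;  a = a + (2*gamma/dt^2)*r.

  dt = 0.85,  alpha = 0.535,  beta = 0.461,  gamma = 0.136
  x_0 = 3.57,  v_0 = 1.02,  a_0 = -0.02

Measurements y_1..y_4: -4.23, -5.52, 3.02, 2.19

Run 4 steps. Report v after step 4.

step 1: x_pred=4.4298  r=-8.6598  x^+=-0.2032  v^+=-3.6937  a^+=-3.2802
step 2: x_pred=-4.5278  r=-0.9922  x^+=-5.0586  v^+=-7.0199  a^+=-3.6537
step 3: x_pred=-12.3454  r=15.3654  x^+=-4.1249  v^+=-1.7921  a^+=2.1309
step 4: x_pred=-4.8784  r=7.0684  x^+=-1.0968  v^+=3.8528  a^+=4.7920

v_post = 3.8528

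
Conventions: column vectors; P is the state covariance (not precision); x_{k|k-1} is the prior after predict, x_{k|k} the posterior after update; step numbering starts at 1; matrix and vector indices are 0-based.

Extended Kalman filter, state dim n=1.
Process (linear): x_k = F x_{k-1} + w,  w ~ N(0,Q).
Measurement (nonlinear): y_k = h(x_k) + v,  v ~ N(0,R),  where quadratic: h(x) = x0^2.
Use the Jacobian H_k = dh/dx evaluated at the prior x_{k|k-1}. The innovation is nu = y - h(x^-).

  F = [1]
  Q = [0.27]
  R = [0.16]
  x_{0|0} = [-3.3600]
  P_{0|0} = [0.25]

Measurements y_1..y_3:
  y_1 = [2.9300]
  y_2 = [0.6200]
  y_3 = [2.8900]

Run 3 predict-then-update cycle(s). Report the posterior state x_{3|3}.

x_post = [-1.7395]

step 1: x^-=[-3.3600]  P^-=[0.5200]  H_jac=[-6.7200]  S=[23.6424]  K=[-0.1478]  nu=[-8.3596]  x^+=[-2.1244]  P^+=[0.0035]
step 2: x^-=[-2.1244]  P^-=[0.2735]  H_jac=[-4.2489]  S=[5.0978]  K=[-0.2280]  nu=[-3.8932]  x^+=[-1.2369]  P^+=[0.0086]
step 3: x^-=[-1.2369]  P^-=[0.2786]  H_jac=[-2.4738]  S=[1.8648]  K=[-0.3696]  nu=[1.3601]  x^+=[-1.7395]  P^+=[0.0239]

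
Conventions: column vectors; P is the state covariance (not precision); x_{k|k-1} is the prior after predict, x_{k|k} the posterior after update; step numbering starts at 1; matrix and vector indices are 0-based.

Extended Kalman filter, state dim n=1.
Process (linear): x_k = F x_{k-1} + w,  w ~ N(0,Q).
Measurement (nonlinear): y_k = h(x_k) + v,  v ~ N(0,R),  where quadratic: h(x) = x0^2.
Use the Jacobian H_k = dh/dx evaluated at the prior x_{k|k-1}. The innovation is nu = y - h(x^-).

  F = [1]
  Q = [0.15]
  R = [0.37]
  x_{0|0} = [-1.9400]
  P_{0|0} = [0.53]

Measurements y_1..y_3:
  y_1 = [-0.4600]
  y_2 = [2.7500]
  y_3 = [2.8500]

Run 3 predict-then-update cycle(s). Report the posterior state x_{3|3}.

x_post = [-1.6726]

step 1: x^-=[-1.9400]  P^-=[0.6800]  H_jac=[-3.8800]  S=[10.6070]  K=[-0.2487]  nu=[-4.2236]  x^+=[-0.8894]  P^+=[0.0237]
step 2: x^-=[-0.8894]  P^-=[0.1737]  H_jac=[-1.7788]  S=[0.9197]  K=[-0.3360]  nu=[1.9589]  x^+=[-1.5476]  P^+=[0.0699]
step 3: x^-=[-1.5476]  P^-=[0.2199]  H_jac=[-3.0952]  S=[2.4767]  K=[-0.2748]  nu=[0.4549]  x^+=[-1.6726]  P^+=[0.0329]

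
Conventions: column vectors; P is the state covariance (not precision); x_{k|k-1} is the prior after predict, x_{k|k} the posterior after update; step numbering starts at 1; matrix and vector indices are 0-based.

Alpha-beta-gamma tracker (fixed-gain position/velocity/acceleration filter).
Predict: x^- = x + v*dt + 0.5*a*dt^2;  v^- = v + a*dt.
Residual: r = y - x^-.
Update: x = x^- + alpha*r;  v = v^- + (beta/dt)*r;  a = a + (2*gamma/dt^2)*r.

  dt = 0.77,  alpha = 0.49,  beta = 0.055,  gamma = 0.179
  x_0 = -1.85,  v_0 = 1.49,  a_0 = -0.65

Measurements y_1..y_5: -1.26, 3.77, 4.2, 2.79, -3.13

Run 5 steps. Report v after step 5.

v_post = 3.9717

step 1: x_pred=-0.8954  r=-0.3646  x^+=-1.0741  v^+=0.9635  a^+=-0.8702
step 2: x_pred=-0.5901  r=4.3601  x^+=1.5463  v^+=0.6049  a^+=1.7626
step 3: x_pred=2.5346  r=1.6654  x^+=3.3506  v^+=2.0810  a^+=2.7681
step 4: x_pred=5.7736  r=-2.9836  x^+=4.3117  v^+=3.9994  a^+=0.9666
step 5: x_pred=7.6777  r=-10.8077  x^+=2.3819  v^+=3.9717  a^+=-5.5592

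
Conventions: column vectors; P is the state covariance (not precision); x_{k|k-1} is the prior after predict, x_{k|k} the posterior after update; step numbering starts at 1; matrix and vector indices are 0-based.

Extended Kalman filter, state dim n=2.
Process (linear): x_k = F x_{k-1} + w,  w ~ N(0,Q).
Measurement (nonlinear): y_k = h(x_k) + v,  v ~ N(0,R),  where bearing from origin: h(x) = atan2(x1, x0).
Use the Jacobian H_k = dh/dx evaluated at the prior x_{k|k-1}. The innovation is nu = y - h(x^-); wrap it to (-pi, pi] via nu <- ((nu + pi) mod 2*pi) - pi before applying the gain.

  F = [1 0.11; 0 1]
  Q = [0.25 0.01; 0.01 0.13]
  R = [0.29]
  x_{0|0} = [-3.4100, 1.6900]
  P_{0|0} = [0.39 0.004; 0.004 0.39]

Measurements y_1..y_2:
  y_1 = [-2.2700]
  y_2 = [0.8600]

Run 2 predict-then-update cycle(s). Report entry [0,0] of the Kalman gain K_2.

step 1: x^-=[-3.2241, 1.6900]  P^-=[0.6456 0.0569; 0.0569 0.5200]  H_jac=[-0.1275 -0.2433]  S=[0.3348]  K=[-0.2873; -0.3996]  nu=[1.3544]  x^+=[-3.6132, 1.1488]  P^+=[0.6180 0.0185; 0.0185 0.4665]
step 2: x^-=[-3.4868, 1.1488]  P^-=[0.8777 0.0798; 0.0798 0.5965]  H_jac=[-0.0852 -0.2587]  S=[0.3398]  K=[-0.2809; -0.4742]  nu=[-1.9633]  x^+=[-2.9353, 2.0798]  P^+=[0.8509 0.0345; 0.0345 0.5201]

K[0,0] = -0.2809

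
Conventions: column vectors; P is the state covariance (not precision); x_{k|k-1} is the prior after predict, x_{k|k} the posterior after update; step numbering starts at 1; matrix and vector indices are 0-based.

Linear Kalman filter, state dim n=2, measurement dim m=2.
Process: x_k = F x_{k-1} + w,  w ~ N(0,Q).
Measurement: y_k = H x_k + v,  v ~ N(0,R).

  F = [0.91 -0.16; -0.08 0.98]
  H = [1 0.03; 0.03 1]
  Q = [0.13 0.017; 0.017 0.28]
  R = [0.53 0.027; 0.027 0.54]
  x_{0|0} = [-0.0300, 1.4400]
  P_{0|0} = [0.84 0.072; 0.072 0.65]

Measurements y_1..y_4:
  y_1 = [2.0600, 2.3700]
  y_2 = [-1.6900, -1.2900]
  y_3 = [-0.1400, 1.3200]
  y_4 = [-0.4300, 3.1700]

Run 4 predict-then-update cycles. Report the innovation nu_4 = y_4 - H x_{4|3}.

innov = [-0.0900, 2.3656]

step 1: x^-=[-0.2577, 1.4136]  P^-=[0.8213 -0.0809; -0.0809 0.8983]  S=[1.3472 -0.0024; -0.0024 1.4342]  K=[0.6077 -0.0382; -0.0390 0.6246]  nu=[2.2753, 0.9641]  x^+=[1.0882, 1.9272]  P^+=[0.3215 -0.0139; -0.0139 0.3367]
step 2: x^-=[0.6819, 1.8016]  P^-=[0.4089 -0.0717; -0.0717 0.6076]  S=[0.9351 -0.0143; -0.0143 1.1436]  K=[0.4342 -0.0466; -0.0491 0.5288]  nu=[-2.4260, -3.1120]  x^+=[-0.2266, 0.2753]  P^+=[0.2295 -0.0203; -0.0203 0.2848]
step 3: x^-=[-0.2502, 0.2879]  P^-=[0.3333 -0.0627; -0.0627 0.5582]  S=[0.8600 -0.0091; -0.0091 1.0947]  K=[0.3848 -0.0450; -0.0481 0.5078]  nu=[0.1016, 1.0396]  x^+=[-0.2579, 0.8109]  P^+=[0.2034 -0.0200; -0.0200 0.2735]
step 4: x^-=[-0.3644, 0.8153]  P^-=[0.3112 -0.0588; -0.0588 0.5471]  S=[0.8382 -0.0061; -0.0061 1.0839]  K=[0.3689 -0.0436; -0.0469 0.5029]  nu=[-0.0900, 2.3656]  x^+=[-0.5007, 2.0092]  P^+=[0.1949 -0.0194; -0.0194 0.2709]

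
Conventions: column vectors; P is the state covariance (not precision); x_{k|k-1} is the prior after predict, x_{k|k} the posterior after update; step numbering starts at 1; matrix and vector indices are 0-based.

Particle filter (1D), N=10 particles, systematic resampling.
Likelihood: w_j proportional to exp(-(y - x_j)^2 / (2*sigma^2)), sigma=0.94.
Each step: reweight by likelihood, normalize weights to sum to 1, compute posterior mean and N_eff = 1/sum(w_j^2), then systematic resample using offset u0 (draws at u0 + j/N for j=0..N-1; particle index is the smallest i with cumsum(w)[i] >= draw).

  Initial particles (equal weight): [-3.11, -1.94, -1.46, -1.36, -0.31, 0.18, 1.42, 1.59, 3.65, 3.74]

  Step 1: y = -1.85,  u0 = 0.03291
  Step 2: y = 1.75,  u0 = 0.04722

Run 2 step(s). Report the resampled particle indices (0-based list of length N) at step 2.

resampled_idx = [5, 8, 9, 9, 9, 9, 9, 9, 9, 9]

step 1: w=[0.1145, 0.2800, 0.2581, 0.2455, 0.0735, 0.0273, 0.0007, 0.0003, 0.0000, 0.0000]  mean=-1.6265  Neff=4.4530  idx=[0, 1, 1, 1, 2, 2, 2, 3, 3, 4]
step 2: w=[0.0000, 0.0041, 0.0041, 0.0041, 0.0269, 0.0269, 0.0269, 0.0385, 0.0385, 0.8300]  mean=-0.5038  Neff=1.4408  idx=[5, 8, 9, 9, 9, 9, 9, 9, 9, 9]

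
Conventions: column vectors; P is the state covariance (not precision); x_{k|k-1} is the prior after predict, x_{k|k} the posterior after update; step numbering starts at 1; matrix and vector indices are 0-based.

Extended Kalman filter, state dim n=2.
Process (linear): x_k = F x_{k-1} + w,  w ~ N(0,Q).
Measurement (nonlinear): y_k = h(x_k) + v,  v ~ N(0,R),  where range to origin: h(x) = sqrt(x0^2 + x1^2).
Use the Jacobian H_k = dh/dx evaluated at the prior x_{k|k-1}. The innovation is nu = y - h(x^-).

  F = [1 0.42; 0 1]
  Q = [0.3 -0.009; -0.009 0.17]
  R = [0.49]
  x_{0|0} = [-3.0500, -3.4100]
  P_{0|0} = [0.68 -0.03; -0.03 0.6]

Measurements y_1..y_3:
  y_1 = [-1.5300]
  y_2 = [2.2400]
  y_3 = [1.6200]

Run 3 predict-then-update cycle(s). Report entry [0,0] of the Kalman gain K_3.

K[0,0] = -0.5015

step 1: x^-=[-4.4822, -3.4100]  P^-=[1.0606 0.2130; 0.2130 0.7700]  H_jac=[-0.7959 -0.6055]  S=[1.6494]  K=[-0.5900; -0.3854]  nu=[-7.1619]  x^+=[-0.2569, -0.6495]  P^+=[0.4865 -0.1621; -0.1621 0.5250]
step 2: x^-=[-0.5296, -0.6495]  P^-=[0.7430 0.0494; 0.0494 0.6950]  H_jac=[-0.6320 -0.7750]  S=[1.2526]  K=[-0.4055; -0.4549]  nu=[1.4019]  x^+=[-1.0981, -1.2873]  P^+=[0.5371 -0.1816; -0.1816 0.4357]
step 3: x^-=[-1.6387, -1.2873]  P^-=[0.7614 -0.0076; -0.0076 0.6057]  H_jac=[-0.7864 -0.6177]  S=[1.1846]  K=[-0.5015; -0.3108]  nu=[-0.4639]  x^+=[-1.4061, -1.1431]  P^+=[0.4635 -0.1923; -0.1923 0.4913]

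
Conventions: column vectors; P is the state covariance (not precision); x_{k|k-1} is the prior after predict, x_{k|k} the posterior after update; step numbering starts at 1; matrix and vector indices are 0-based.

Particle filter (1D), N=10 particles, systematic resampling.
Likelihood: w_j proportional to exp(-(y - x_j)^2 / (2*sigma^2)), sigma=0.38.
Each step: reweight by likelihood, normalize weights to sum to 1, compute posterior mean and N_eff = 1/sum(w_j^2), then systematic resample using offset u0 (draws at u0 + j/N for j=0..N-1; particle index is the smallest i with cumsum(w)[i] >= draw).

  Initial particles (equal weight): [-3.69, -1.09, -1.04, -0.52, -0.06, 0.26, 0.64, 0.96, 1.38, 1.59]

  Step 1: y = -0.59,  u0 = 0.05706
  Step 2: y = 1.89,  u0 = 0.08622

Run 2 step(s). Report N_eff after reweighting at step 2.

step 1: w=[0.0000, 0.1779, 0.2097, 0.4156, 0.1598, 0.0346, 0.0022, 0.0001, 0.0000, 0.0000]  mean=-0.6271  Neff=3.6350  idx=[1, 1, 2, 2, 3, 3, 3, 3, 4, 4]
step 2: w=[0.0000, 0.0000, 0.0000, 0.0000, 0.0005, 0.0005, 0.0005, 0.0005, 0.4990, 0.4990]  mean=-0.0609  Neff=2.0077  idx=[8, 8, 8, 8, 8, 9, 9, 9, 9, 9]

N_eff = 2.0077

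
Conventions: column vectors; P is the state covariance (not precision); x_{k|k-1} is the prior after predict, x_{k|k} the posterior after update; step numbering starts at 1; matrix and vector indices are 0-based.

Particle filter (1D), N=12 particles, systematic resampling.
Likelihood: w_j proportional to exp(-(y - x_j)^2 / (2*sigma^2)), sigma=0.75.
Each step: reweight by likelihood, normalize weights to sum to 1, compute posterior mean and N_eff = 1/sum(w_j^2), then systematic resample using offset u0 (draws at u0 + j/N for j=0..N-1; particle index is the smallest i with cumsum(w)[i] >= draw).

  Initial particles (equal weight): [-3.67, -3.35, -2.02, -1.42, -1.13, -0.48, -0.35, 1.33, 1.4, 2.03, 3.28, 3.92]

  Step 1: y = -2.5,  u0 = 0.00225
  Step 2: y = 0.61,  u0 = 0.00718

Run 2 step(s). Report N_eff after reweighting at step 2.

N_eff = 2.7476

step 1: w=[0.1332, 0.2366, 0.3665, 0.1595, 0.0848, 0.0120, 0.0074, 0.0000, 0.0000, 0.0000, 0.0000, 0.0000]  mean=-2.3526  Neff=4.1513  idx=[0, 0, 1, 1, 1, 2, 2, 2, 2, 3, 3, 4]
step 2: w=[0.0000, 0.0000, 0.0000, 0.0000, 0.0000, 0.0167, 0.0167, 0.0167, 0.0167, 0.2010, 0.2010, 0.5311]  mean=-1.3062  Neff=2.7476  idx=[5, 9, 9, 9, 10, 10, 11, 11, 11, 11, 11, 11]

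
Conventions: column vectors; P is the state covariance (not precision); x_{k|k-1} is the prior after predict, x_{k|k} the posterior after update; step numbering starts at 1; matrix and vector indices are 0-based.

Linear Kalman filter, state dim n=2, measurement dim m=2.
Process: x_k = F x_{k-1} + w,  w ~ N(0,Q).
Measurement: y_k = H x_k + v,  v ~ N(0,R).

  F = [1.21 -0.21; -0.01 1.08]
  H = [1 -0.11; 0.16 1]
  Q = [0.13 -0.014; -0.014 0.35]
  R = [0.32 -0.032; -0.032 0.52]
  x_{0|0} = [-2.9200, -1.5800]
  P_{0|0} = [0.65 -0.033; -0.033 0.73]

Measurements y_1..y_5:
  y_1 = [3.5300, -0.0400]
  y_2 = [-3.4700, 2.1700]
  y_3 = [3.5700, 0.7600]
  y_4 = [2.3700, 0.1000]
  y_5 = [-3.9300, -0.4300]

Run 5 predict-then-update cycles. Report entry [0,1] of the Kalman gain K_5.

K[0,1] = 0.0298

step 1: x^-=[-3.2014, -1.6772]  P^-=[1.1306 -0.2306; -0.2306 1.2022]  S=[1.5159 -0.2099; -0.2099 1.6774]  K=[0.7718 0.0669; -0.1457 0.6765]  nu=[6.5469, 2.1494]  x^+=[1.9957, -1.1770]  P^+=[0.2417 -0.0286; -0.0286 0.3610]
step 2: x^-=[2.6620, -1.2911]  P^-=[0.5143 -0.1362; -0.1362 0.7717]  S=[0.8736 -0.1684; -0.1684 1.2613]  K=[0.6134 0.0392; -0.1421 0.5756]  nu=[-6.2740, 3.0352]  x^+=[-1.0677, 1.3476]  P^+=[0.1917 -0.0299; -0.0299 0.3086]
step 3: x^-=[-1.5750, 1.4660]  P^-=[0.4396 -0.1255; -0.1255 0.7107]  S=[0.7958 -0.1631; -0.1631 1.2018]  K=[0.5763 0.0323; -0.1421 0.5554]  nu=[5.3062, -0.4540]  x^+=[1.4686, 0.4598]  P^+=[0.1800 -0.0304; -0.0304 0.2982]
step 4: x^-=[1.6804, 0.4820]  P^-=[0.4222 -0.1237; -0.1237 0.6985]  S=[0.7779 -0.1628; -0.1628 1.1897]  K=[0.5666 0.0304; -0.1425 0.5510]  nu=[0.7426, -0.6508]  x^+=[2.0814, 0.0176]  P^+=[0.1770 -0.0307; -0.0307 0.2960]
step 5: x^-=[2.5149, -0.0018]  P^-=[0.4177 -0.1234; -0.1234 0.6959]  S=[0.7733 -0.1629; -0.1629 1.1871]  K=[0.5640 0.0298; -0.1427 0.5500]  nu=[-6.4451, -0.8305]  x^+=[-1.1451, 0.4609]  P^+=[0.1762 -0.0308; -0.0308 0.2955]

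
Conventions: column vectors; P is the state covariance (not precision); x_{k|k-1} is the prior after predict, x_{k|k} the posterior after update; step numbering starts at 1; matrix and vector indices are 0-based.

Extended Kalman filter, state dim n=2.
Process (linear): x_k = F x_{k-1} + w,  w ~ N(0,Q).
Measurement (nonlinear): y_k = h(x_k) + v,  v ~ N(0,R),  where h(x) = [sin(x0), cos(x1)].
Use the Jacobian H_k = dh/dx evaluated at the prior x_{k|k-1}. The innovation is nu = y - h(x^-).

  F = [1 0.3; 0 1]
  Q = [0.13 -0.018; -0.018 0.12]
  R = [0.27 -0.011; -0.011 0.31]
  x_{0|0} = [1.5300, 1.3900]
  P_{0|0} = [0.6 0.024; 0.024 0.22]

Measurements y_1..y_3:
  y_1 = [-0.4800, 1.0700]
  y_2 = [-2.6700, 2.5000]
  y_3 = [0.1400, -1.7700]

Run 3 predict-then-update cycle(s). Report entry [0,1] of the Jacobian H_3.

step 1: x^-=[1.9470, 1.3900]  P^-=[0.7642 0.0720; 0.0720 0.3400]  H_jac=[-0.3674 0.0000; 0.0000 -0.9837]  S=[0.3731 0.0150; 0.0150 0.6390]  K=[-0.7487 -0.0932; -0.0499 -0.5222]  nu=[-1.4101, 0.8902]  x^+=[2.9197, 0.9954]  P^+=[0.5474 0.0210; 0.0210 0.1640]
step 2: x^-=[3.2183, 0.9954]  P^-=[0.7048 0.0522; 0.0522 0.2840]  H_jac=[-0.9971 0.0000; 0.0000 -0.8390]  S=[0.9706 0.0327; 0.0327 0.5099]  K=[-0.7226 -0.0396; -0.0380 -0.4649]  nu=[-2.5934, 1.9559]  x^+=[5.0149, 0.1847]  P^+=[0.1952 0.0052; 0.0052 0.1713]
step 3: x^-=[5.0703, 0.1847]  P^-=[0.3438 0.0385; 0.0385 0.2913]  H_jac=[0.3503 0.0000; 0.0000 -0.1837]  S=[0.3122 -0.0135; -0.0135 0.3198]  K=[0.3855 -0.0059; 0.0361 -0.1658]  nu=[1.0766, -2.7530]  x^+=[5.5015, 0.6799]  P^+=[0.2973 0.0330; 0.0330 0.2819]

H_jac[0,1] = 0.0000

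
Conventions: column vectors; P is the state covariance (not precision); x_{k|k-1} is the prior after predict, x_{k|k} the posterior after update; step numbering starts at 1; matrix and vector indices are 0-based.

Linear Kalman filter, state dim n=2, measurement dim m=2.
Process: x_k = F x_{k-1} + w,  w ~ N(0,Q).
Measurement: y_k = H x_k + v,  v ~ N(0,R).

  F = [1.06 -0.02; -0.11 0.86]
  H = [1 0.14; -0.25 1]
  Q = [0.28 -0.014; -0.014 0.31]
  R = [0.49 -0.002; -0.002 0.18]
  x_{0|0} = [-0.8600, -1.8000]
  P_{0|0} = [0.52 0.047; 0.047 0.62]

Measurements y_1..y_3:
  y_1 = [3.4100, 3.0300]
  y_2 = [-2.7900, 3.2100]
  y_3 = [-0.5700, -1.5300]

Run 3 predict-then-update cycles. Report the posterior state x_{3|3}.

x_post = [-0.4603, -0.4218]

step 1: x^-=[-0.8756, -1.4534]  P^-=[0.8625 -0.0423; -0.0423 0.7660]  S=[1.3557 -0.1513; -0.1513 1.0210]  K=[0.6138 -0.1617; 0.1350 0.7805]  nu=[4.4891, 4.2645]  x^+=[1.1902, 2.4810]  P^+=[0.2950 0.0434; 0.0434 0.1511]
step 2: x^-=[1.2119, 2.0027]  P^-=[0.6097 -0.0113; -0.0113 0.4171]  S=[1.1047 -0.1070; -0.1070 0.6409]  K=[0.5344 -0.1663; 0.1078 0.6732]  nu=[-4.2823, 1.5102]  x^+=[-1.3276, 2.5579]  P^+=[0.2575 0.0334; 0.0334 0.1293]
step 3: x^-=[-1.4584, 2.3458]  P^-=[0.5680 -0.0158; -0.0158 0.4024]  S=[1.0614 -0.1029; -0.1029 0.6258]  K=[0.5168 -0.1671; 0.1028 0.6663]  nu=[0.5600, -4.2404]  x^+=[-0.4603, -0.4218]  P^+=[0.2492 0.0312; 0.0312 0.1275]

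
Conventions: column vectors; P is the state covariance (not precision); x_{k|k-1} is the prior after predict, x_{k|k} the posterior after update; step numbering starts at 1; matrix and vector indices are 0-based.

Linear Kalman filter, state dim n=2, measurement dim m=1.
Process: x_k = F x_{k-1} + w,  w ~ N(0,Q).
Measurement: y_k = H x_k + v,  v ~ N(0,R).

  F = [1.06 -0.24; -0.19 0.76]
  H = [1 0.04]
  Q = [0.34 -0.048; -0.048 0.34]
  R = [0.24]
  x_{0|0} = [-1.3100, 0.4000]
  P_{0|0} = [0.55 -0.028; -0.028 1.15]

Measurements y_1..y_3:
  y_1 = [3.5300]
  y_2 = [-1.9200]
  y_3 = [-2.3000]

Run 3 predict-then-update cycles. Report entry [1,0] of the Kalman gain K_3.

K[1,0] = -0.3434

step 1: x^-=[-1.4846, 0.5529]  P^-=[1.0385 -0.3924; -0.3924 1.0322]  S=[1.2487]  K=[0.8191; -0.2811]  nu=[4.9925]  x^+=[2.6045, -0.8507]  P^+=[0.2008 -0.1048; -0.1048 0.9335]
step 2: x^-=[2.9649, -1.1414]  P^-=[0.6727 -0.3479; -0.3479 0.9167]  S=[0.8863]  K=[0.7433; -0.3512]  nu=[-4.8393]  x^+=[-0.6319, 0.5580]  P^+=[0.1830 -0.1166; -0.1166 0.8074]
step 3: x^-=[-0.8038, 0.5442]  P^-=[0.6515 -0.3314; -0.3314 0.8466]  S=[0.8663]  K=[0.7367; -0.3434]  nu=[-1.5180]  x^+=[-1.9221, 1.0655]  P^+=[0.1813 -0.1122; -0.1122 0.7445]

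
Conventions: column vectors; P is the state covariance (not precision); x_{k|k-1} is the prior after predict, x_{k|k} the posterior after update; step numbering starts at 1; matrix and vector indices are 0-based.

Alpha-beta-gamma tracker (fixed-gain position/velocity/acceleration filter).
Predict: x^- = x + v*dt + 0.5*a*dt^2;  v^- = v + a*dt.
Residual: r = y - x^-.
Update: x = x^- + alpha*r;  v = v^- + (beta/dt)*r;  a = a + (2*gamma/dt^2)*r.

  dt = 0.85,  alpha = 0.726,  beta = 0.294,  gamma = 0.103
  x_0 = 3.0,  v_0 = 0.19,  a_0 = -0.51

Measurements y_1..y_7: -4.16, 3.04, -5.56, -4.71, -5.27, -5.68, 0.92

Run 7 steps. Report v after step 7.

step 1: x_pred=2.9773  r=-7.1373  x^+=-2.2044  v^+=-2.7122  a^+=-2.5450
step 2: x_pred=-5.4291  r=8.4691  x^+=0.7195  v^+=-1.9461  a^+=-0.1303
step 3: x_pred=-0.9818  r=-4.5782  x^+=-4.3056  v^+=-3.6403  a^+=-1.4356
step 4: x_pred=-7.9185  r=3.2085  x^+=-5.5891  v^+=-3.7509  a^+=-0.5208
step 5: x_pred=-8.9655  r=3.6955  x^+=-6.2826  v^+=-2.9154  a^+=0.5328
step 6: x_pred=-8.5681  r=2.8881  x^+=-6.4713  v^+=-1.4635  a^+=1.3563
step 7: x_pred=-7.2253  r=8.1453  x^+=-1.3118  v^+=2.5067  a^+=3.6787

v_post = 2.5067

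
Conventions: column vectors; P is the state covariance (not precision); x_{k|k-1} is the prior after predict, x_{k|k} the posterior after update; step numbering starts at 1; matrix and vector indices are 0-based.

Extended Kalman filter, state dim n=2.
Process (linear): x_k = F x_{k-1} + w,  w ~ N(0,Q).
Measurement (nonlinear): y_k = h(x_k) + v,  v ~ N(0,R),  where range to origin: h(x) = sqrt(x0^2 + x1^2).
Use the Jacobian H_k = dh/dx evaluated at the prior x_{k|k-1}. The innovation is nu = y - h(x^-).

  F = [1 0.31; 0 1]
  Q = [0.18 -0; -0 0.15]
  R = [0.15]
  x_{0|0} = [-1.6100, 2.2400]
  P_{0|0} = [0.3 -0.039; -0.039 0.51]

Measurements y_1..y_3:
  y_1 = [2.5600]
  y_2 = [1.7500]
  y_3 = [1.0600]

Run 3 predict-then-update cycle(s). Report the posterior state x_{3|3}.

x_post = [-0.3032, 1.3782]

step 1: x^-=[-0.9156, 2.2400]  P^-=[0.5048 0.1191; 0.1191 0.6600]  H_jac=[-0.3784 0.9257]  S=[0.7044]  K=[-0.1147; 0.8034]  nu=[0.1401]  x^+=[-0.9317, 2.3526]  P^+=[0.4956 0.1840; 0.1840 0.2054]
step 2: x^-=[-0.2024, 2.3526]  P^-=[0.8094 0.2477; 0.2477 0.3554]  H_jac=[-0.0857 0.9963]  S=[0.4664]  K=[0.3803; 0.7136]  nu=[-0.6112]  x^+=[-0.4348, 1.9164]  P^+=[0.7419 0.1211; 0.1211 0.1179]
step 3: x^-=[0.1593, 1.9164]  P^-=[1.0083 0.1576; 0.1576 0.2679]  H_jac=[0.0828 0.9966]  S=[0.4489]  K=[0.5359; 0.6237]  nu=[-0.8630]  x^+=[-0.3032, 1.3782]  P^+=[0.8794 0.0076; 0.0076 0.0932]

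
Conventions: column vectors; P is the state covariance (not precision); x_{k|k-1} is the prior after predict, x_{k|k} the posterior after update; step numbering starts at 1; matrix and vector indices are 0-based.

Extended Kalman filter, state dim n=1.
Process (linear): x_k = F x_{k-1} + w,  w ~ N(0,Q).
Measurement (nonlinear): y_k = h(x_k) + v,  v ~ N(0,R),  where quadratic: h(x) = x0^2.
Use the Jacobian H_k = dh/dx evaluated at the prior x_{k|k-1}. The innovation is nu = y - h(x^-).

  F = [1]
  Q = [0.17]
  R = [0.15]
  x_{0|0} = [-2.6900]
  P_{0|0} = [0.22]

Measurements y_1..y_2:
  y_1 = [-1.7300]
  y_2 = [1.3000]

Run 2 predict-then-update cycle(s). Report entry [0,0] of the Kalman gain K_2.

K[0,0] = -0.3999

step 1: x^-=[-2.6900]  P^-=[0.3900]  H_jac=[-5.3800]  S=[11.4383]  K=[-0.1834]  nu=[-8.9661]  x^+=[-1.0453]  P^+=[0.0051]
step 2: x^-=[-1.0453]  P^-=[0.1751]  H_jac=[-2.0906]  S=[0.9153]  K=[-0.3999]  nu=[0.2074]  x^+=[-1.1282]  P^+=[0.0287]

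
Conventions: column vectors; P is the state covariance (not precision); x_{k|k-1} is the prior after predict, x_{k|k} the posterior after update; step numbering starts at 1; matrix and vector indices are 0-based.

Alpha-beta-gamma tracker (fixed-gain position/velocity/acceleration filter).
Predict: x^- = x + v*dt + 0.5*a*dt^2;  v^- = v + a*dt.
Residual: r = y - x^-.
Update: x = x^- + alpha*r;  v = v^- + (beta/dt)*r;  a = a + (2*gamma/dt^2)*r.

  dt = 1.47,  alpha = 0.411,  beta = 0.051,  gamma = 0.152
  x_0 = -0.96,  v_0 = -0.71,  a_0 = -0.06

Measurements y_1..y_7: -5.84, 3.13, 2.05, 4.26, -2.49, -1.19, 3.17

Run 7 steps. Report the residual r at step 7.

step 1: x_pred=-2.0685  r=-3.7715  x^+=-3.6186  v^+=-0.9290  a^+=-0.5906
step 2: x_pred=-5.6224  r=8.7524  x^+=-2.0252  v^+=-1.4935  a^+=0.6407
step 3: x_pred=-3.5284  r=5.5784  x^+=-1.2357  v^+=-0.3581  a^+=1.4255
step 4: x_pred=-0.2220  r=4.4820  x^+=1.6201  v^+=1.8929  a^+=2.0560
step 5: x_pred=6.6241  r=-9.1141  x^+=2.8782  v^+=4.5990  a^+=0.7739
step 6: x_pred=10.4749  r=-11.6649  x^+=5.6806  v^+=5.3319  a^+=-0.8672
step 7: x_pred=12.5815  r=-9.4115  x^+=8.7134  v^+=3.7306  a^+=-2.1912

resid = -9.4115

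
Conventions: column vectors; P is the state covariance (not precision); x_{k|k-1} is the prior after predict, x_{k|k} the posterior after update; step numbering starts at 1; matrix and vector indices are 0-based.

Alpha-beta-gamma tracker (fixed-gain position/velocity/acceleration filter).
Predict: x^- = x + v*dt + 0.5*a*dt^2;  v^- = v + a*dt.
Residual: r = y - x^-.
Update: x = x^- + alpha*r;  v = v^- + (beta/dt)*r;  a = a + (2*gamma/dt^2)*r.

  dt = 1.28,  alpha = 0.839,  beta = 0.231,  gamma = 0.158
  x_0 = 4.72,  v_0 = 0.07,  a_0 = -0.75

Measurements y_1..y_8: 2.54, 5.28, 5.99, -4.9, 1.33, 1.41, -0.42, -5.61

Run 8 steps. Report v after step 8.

step 1: x_pred=4.1952  r=-1.6552  x^+=2.8065  v^+=-1.1887  a^+=-1.0692
step 2: x_pred=0.4090  r=4.8710  x^+=4.4958  v^+=-1.6783  a^+=-0.1298
step 3: x_pred=2.2413  r=3.7487  x^+=5.3865  v^+=-1.1679  a^+=0.5933
step 4: x_pred=4.3776  r=-9.2776  x^+=-3.4063  v^+=-2.0828  a^+=-1.1961
step 5: x_pred=-7.0522  r=8.3822  x^+=-0.0195  v^+=-2.1011  a^+=0.4206
step 6: x_pred=-2.3645  r=3.7745  x^+=0.8023  v^+=-0.8817  a^+=1.1485
step 7: x_pred=0.6147  r=-1.0347  x^+=-0.2534  v^+=0.4017  a^+=0.9490
step 8: x_pred=1.0382  r=-6.6482  x^+=-4.5396  v^+=0.4166  a^+=-0.3333

v_post = 0.4166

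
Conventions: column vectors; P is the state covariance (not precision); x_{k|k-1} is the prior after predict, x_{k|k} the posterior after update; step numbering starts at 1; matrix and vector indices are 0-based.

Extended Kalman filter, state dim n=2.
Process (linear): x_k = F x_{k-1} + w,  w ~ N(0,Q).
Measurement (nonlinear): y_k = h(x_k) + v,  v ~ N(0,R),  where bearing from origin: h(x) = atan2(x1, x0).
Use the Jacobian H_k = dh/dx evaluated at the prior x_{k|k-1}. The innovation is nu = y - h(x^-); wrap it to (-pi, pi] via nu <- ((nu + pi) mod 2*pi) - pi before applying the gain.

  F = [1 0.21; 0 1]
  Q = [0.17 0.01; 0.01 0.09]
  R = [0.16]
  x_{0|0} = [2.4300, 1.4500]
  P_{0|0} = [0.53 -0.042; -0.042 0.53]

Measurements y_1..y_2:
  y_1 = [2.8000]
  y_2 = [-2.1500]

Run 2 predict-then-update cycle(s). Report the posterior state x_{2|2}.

step 1: x^-=[2.7345, 1.4500]  P^-=[0.7057 0.0793; 0.0793 0.6200]  H_jac=[-0.1514 0.2854]  S=[0.2198]  K=[-0.3829; 0.7504]  nu=[2.3124]  x^+=[1.8490, 3.1853]  P^+=[0.6735 0.1425; 0.1425 0.4962]
step 2: x^-=[2.5179, 3.1853]  P^-=[0.9252 0.2567; 0.2567 0.5862]  H_jac=[-0.1932 0.1527]  S=[0.1931]  K=[-0.7229; 0.2069]  nu=[-3.0519]  x^+=[4.7240, 2.5541]  P^+=[0.8243 0.2855; 0.2855 0.5779]

x_post = [4.7240, 2.5541]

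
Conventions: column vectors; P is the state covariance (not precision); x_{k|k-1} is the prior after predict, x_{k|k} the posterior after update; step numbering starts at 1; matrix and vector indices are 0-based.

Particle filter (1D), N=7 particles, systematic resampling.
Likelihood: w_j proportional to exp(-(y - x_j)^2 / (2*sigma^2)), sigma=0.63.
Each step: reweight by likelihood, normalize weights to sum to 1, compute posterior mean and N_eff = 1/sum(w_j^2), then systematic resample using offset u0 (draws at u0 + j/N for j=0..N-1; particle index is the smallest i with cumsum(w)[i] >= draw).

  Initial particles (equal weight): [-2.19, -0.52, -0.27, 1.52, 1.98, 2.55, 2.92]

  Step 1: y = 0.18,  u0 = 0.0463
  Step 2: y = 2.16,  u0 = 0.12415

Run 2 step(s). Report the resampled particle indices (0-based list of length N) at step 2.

resampled_idx = [2, 3, 4, 4, 5, 6, 6]

step 1: w=[0.0006, 0.3754, 0.5392, 0.0725, 0.0117, 0.0006, 0.0001]  mean=-0.2070  Neff=2.2882  idx=[1, 1, 1, 2, 2, 2, 2]
step 2: w=[0.0435, 0.0435, 0.0435, 0.2174, 0.2174, 0.2174, 0.2174]  mean=-0.3026  Neff=5.1360  idx=[2, 3, 4, 4, 5, 6, 6]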